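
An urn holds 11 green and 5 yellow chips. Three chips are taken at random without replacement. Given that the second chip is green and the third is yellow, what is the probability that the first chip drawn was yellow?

2/7

P(first=yellow and the second chip is green and the third is yellow) = (5/16)·(11/15)·(4/14) = 11/168.
P(E) = Σ over first color = 55/336 + 11/168 = 11/48.
By Bayes, P(first=yellow | E) = 11/168 / 11/48 = 2/7 ≈ 0.2857.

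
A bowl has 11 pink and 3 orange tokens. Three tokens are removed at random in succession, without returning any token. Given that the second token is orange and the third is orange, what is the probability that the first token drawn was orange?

1/12

P(first=orange and the second token is orange and the third is orange) = (3/14)·(2/13)·(1/12) = 1/364.
P(E) = Σ over first color = 11/364 + 1/364 = 3/91.
By Bayes, P(first=orange | E) = 1/364 / 3/91 = 1/12 ≈ 0.0833.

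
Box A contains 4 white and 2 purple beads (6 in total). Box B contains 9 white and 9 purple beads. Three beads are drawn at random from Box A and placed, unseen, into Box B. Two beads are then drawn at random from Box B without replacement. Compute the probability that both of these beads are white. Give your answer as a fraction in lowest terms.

Condition on how many of the transferred beads are white (from Box A: 4 white of 6; then Box B has 21 total).
  1 white: C(4,1)C(2,2)/C(6,3) = 1/5; then P = C(10,2)/C(21,2) = 3/14
  2 white: C(4,2)C(2,1)/C(6,3) = 3/5; then P = C(11,2)/C(21,2) = 11/42
  3 white: C(4,3)C(2,0)/C(6,3) = 1/5; then P = C(12,2)/C(21,2) = 11/35
P(both white) = 46/175 ≈ 0.2629.

46/175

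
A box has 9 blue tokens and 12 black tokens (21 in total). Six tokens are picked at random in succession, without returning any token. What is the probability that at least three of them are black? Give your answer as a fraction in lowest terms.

264/323

Sum the hypergeometric tail for j = 3,…,6 black tokens.
Favorable = C(12,3)·C(9,3) + C(12,4)·C(9,2) + C(12,5)·C(9,1) + C(12,6)·C(9,0) = 44352; total = C(21,6) = 54264.
P = 44352/54264 = 264/323 ≈ 0.8173.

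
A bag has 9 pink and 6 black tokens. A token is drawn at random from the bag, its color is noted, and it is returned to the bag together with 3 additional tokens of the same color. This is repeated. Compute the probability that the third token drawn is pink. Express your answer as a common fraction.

Sum over the four possibilities for the first two draws (pink/not-pink each), tracking how the pink count and total change by +3 per draw.
P(third is pink) = 3/5 ≈ 0.6000. (In a Pólya urn every draw has the same marginal probability 9/15.)

3/5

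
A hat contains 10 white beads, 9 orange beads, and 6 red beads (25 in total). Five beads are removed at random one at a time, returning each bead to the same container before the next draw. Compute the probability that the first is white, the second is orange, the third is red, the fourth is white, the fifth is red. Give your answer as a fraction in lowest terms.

Multiply the conditional probability of each draw in order, with replacement (the composition resets each draw).
P = (10/25) · (9/25) · (6/25) · (10/25) · (6/25) = 1296/390625 ≈ 0.0033.

1296/390625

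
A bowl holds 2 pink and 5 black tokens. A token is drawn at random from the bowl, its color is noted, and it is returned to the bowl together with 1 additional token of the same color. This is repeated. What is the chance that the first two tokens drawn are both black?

After a black draw the bowl holds 6 black out of 8.
P = (5/7)·(6/8) = 15/28 ≈ 0.5357.

15/28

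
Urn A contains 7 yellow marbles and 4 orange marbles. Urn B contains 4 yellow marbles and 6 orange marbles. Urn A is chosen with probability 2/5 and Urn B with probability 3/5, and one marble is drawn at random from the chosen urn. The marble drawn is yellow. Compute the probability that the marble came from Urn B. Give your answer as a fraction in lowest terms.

33/68

P(yellow | Urn A) = 7/11; P(yellow | Urn B) = 2/5.
P(yellow) = 2/5·7/11 + 3/5·2/5 = 136/275.
By Bayes' rule, P(Urn B | yellow) = 6/25 / 136/275 = 33/68 ≈ 0.4853.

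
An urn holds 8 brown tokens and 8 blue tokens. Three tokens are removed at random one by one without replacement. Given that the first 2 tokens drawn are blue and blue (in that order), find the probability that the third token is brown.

After removing 2 blue, the urn has 8 brown out of 14 remaining.
P(third is brown | given) = 8/14 = 4/7 ≈ 0.5714.

4/7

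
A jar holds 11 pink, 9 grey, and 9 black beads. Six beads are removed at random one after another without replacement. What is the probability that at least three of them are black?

112/435

Sum the hypergeometric tail for j = 3,…,6 black beads.
Favorable = C(9,3)·C(20,3) + C(9,4)·C(20,2) + C(9,5)·C(20,1) + C(9,6)·C(20,0) = 122304; total = C(29,6) = 475020.
P = 122304/475020 = 112/435 ≈ 0.2575.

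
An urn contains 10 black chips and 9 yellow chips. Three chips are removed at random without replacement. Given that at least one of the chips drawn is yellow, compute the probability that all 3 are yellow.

28/283

P(all 3 yellow) = C(9,3)/C(19,3) = 28/323; P(at least one yellow) = 1 − C(10,3)/C(19,3) = 283/323.
Since 'all 3 yellow' ⊆ 'at least one yellow', P(all 3 | at least one) = 28/323 / 283/323 = 28/283 ≈ 0.0989.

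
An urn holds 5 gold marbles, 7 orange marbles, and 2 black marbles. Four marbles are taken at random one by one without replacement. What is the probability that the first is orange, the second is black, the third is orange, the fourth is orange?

Multiply the conditional probability of each draw in order, without replacement, so each draw removes one from its color and from the total.
P = (7/14) · (2/13) · (6/12) · (5/11) = 5/286 ≈ 0.0175.

5/286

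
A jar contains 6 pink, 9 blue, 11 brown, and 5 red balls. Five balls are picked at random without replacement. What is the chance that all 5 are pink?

Unordered draws without replacement: count favorable combinations over C(31,5).
Favorable = C(6,5) · C(9,0) · C(11,0) · C(5,0) = 6; total = C(31,5) = 169911.
P = 6/169911 = 2/56637 ≈ 0.0000.

2/56637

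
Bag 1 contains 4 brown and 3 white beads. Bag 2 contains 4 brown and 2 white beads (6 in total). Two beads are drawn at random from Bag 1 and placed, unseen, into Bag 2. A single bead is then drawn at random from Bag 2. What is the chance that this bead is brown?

Condition on how many of the transferred beads are brown (from Bag 1: 4 brown of 7; then Bag 2 has 8 total).
  0 brown: C(4,0)C(3,2)/C(7,2) = 1/7; then P = 4/8
  1 brown: C(4,1)C(3,1)/C(7,2) = 4/7; then P = 5/8
  2 brown: C(4,2)C(3,0)/C(7,2) = 2/7; then P = 6/8
P(brown from Bag 2) = 9/14 ≈ 0.6429.

9/14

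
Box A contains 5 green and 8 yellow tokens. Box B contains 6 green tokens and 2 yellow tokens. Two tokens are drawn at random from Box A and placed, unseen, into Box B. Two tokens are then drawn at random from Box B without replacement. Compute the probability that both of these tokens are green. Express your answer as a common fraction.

154/351

Condition on how many of the transferred tokens are green (from Box A: 5 green of 13; then Box B has 10 total).
  0 green: C(5,0)C(8,2)/C(13,2) = 14/39; then P = C(6,2)/C(10,2) = 1/3
  1 green: C(5,1)C(8,1)/C(13,2) = 20/39; then P = C(7,2)/C(10,2) = 7/15
  2 green: C(5,2)C(8,0)/C(13,2) = 5/39; then P = C(8,2)/C(10,2) = 28/45
P(both green) = 154/351 ≈ 0.4387.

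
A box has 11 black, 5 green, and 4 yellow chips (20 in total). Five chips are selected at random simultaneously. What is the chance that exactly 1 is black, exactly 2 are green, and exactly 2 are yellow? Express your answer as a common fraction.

Unordered draws without replacement: count favorable combinations over C(20,5).
Favorable = C(11,1) · C(5,2) · C(4,2) = 660; total = C(20,5) = 15504.
P = 660/15504 = 55/1292 ≈ 0.0426.

55/1292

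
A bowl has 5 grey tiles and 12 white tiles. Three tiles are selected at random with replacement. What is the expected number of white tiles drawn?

By linearity of expectation, E[X] = Σ P(draw i is white); each independent draw has P(white) = 12/17.
E[X] = 3 · 12/17 = 36/17 ≈ 2.1176.

36/17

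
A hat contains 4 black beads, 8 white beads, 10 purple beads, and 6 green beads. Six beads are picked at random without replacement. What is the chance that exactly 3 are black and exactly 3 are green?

4/18837

Unordered draws without replacement: count favorable combinations over C(28,6).
Favorable = C(4,3) · C(8,0) · C(10,0) · C(6,3) = 80; total = C(28,6) = 376740.
P = 80/376740 = 4/18837 ≈ 0.0002.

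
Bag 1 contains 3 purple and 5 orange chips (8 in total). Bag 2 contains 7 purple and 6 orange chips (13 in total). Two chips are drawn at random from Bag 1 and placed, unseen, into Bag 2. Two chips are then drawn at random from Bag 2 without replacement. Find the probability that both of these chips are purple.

Condition on how many of the transferred chips are purple (from Bag 1: 3 purple of 8; then Bag 2 has 15 total).
  0 purple: C(3,0)C(5,2)/C(8,2) = 5/14; then P = C(7,2)/C(15,2) = 1/5
  1 purple: C(3,1)C(5,1)/C(8,2) = 15/28; then P = C(8,2)/C(15,2) = 4/15
  2 purple: C(3,2)C(5,0)/C(8,2) = 3/28; then P = C(9,2)/C(15,2) = 12/35
P(both purple) = 123/490 ≈ 0.2510.

123/490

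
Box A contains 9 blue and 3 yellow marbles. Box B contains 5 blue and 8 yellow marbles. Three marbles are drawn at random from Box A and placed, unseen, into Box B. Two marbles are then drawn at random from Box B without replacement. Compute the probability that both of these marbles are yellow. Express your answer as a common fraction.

Condition on how many of the transferred marbles are yellow (from Box A: 3 yellow of 12; then Box B has 16 total).
  0 yellow: C(3,0)C(9,3)/C(12,3) = 21/55; then P = C(8,2)/C(16,2) = 7/30
  1 yellow: C(3,1)C(9,2)/C(12,3) = 27/55; then P = C(9,2)/C(16,2) = 3/10
  2 yellow: C(3,2)C(9,1)/C(12,3) = 27/220; then P = C(10,2)/C(16,2) = 3/8
  3 yellow: C(3,3)C(9,0)/C(12,3) = 1/220; then P = C(11,2)/C(16,2) = 11/24
P(both yellow) = 751/2640 ≈ 0.2845.

751/2640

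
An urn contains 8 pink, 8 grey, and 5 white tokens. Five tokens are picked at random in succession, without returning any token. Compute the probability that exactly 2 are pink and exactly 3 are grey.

Unordered draws without replacement: count favorable combinations over C(21,5).
Favorable = C(8,2) · C(8,3) · C(5,0) = 1568; total = C(21,5) = 20349.
P = 1568/20349 = 224/2907 ≈ 0.0771.

224/2907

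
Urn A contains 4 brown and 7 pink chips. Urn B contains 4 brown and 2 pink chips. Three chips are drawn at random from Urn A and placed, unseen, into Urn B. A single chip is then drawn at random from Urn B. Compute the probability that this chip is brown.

Condition on how many of the transferred chips are brown (from Urn A: 4 brown of 11; then Urn B has 9 total).
  0 brown: C(4,0)C(7,3)/C(11,3) = 7/33; then P = 4/9
  1 brown: C(4,1)C(7,2)/C(11,3) = 28/55; then P = 5/9
  2 brown: C(4,2)C(7,1)/C(11,3) = 14/55; then P = 6/9
  3 brown: C(4,3)C(7,0)/C(11,3) = 4/165; then P = 7/9
P(brown from Urn B) = 56/99 ≈ 0.5657.

56/99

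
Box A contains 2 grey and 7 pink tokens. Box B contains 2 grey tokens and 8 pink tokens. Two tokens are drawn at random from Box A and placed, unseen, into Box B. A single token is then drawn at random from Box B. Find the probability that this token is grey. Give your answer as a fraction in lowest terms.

Condition on how many of the transferred tokens are grey (from Box A: 2 grey of 9; then Box B has 12 total).
  0 grey: C(2,0)C(7,2)/C(9,2) = 7/12; then P = 2/12
  1 grey: C(2,1)C(7,1)/C(9,2) = 7/18; then P = 3/12
  2 grey: C(2,2)C(7,0)/C(9,2) = 1/36; then P = 4/12
P(grey from Box B) = 11/54 ≈ 0.2037.

11/54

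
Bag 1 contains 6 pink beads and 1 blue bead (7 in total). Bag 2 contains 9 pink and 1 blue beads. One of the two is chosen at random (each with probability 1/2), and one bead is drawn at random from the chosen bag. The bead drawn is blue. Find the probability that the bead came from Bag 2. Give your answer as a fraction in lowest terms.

P(blue | Bag 1) = 1/7; P(blue | Bag 2) = 1/10.
P(blue) = 1/2·1/7 + 1/2·1/10 = 17/140.
By Bayes' rule, P(Bag 2 | blue) = 1/20 / 17/140 = 7/17 ≈ 0.4118.

7/17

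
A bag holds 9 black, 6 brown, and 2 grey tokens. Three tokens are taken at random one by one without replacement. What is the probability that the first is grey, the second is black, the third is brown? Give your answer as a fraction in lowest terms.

Multiply the conditional probability of each draw in order, without replacement, so each draw removes one from its color and from the total.
P = (2/17) · (9/16) · (6/15) = 9/340 ≈ 0.0265.

9/340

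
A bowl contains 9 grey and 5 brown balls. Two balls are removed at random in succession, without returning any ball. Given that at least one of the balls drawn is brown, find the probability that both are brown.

2/11

P(both brown) = C(5,2)/C(14,2) = 10/91; P(at least one brown) = 1 − C(9,2)/C(14,2) = 55/91.
Since 'both brown' ⊆ 'at least one brown', P(both | at least one) = 10/91 / 55/91 = 2/11 ≈ 0.1818.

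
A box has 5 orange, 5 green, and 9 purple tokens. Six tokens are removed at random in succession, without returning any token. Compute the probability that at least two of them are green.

2017/3876

Sum the hypergeometric tail for j = 2,…,5 green tokens.
Favorable = C(5,2)·C(14,4) + C(5,3)·C(14,3) + C(5,4)·C(14,2) + C(5,5)·C(14,1) = 14119; total = C(19,6) = 27132.
P = 14119/27132 = 2017/3876 ≈ 0.5204.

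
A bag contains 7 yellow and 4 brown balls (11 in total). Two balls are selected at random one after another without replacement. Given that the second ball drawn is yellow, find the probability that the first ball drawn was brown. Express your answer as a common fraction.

2/5

P(first=brown and the second ball drawn is yellow) = (4/11)·(7/10) = 14/55.
P(the second ball drawn is yellow) = Σ over first color = 21/55 + 14/55 = 7/11.
By Bayes, P(first=brown | the second ball drawn is yellow) = 14/55 / 7/11 = 2/5 ≈ 0.4000.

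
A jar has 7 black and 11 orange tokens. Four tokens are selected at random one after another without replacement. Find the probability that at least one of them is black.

Use the complement: P(at least one black) = 1 − P(no black).
P(none) = C(11,4)/C(18,4) = 330/3060.
So P = 1 − 330/3060 = 91/102 ≈ 0.8922.

91/102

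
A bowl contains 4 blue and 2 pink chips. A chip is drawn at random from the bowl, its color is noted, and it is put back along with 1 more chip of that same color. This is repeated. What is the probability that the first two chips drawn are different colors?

Either blue then pink, or pink then blue; after the first draw the total is 7.
P = (4/6)·(2/7) + (2/6)·(4/7) = 8/21 ≈ 0.3810.

8/21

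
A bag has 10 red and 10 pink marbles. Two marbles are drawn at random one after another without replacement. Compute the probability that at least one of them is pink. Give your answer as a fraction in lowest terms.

Use the complement: P(at least one pink) = 1 − P(no pink).
P(none) = C(10,2)/C(20,2) = 45/190.
So P = 1 − 45/190 = 29/38 ≈ 0.7632.

29/38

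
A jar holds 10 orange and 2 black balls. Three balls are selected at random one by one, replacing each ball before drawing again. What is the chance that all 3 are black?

Multiply the conditional probability of each draw in order, with replacement (the composition resets each draw).
P = (2/12) · (2/12) · (2/12) = 1/216 ≈ 0.0046.

1/216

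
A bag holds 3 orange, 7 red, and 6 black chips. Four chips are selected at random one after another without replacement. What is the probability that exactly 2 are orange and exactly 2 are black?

9/364

Unordered draws without replacement: count favorable combinations over C(16,4).
Favorable = C(3,2) · C(7,0) · C(6,2) = 45; total = C(16,4) = 1820.
P = 45/1820 = 9/364 ≈ 0.0247.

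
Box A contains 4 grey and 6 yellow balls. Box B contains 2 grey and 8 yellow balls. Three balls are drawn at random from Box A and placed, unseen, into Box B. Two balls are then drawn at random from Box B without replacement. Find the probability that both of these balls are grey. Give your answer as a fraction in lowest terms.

Condition on how many of the transferred balls are grey (from Box A: 4 grey of 10; then Box B has 13 total).
  0 grey: C(4,0)C(6,3)/C(10,3) = 1/6; then P = C(2,2)/C(13,2) = 1/78
  1 grey: C(4,1)C(6,2)/C(10,3) = 1/2; then P = C(3,2)/C(13,2) = 1/26
  2 grey: C(4,2)C(6,1)/C(10,3) = 3/10; then P = C(4,2)/C(13,2) = 1/13
  3 grey: C(4,3)C(6,0)/C(10,3) = 1/30; then P = C(5,2)/C(13,2) = 5/39
P(both grey) = 19/390 ≈ 0.0487.

19/390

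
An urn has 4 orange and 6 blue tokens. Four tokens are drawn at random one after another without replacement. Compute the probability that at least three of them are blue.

Sum the hypergeometric tail for j = 3,…,4 blue tokens.
Favorable = C(6,3)·C(4,1) + C(6,4)·C(4,0) = 95; total = C(10,4) = 210.
P = 95/210 = 19/42 ≈ 0.4524.

19/42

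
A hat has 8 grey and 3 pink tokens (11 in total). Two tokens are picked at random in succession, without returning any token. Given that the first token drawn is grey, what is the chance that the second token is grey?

After removing 1 grey, the hat has 7 grey out of 10 remaining.
P(second is grey | given) = 7/10 ≈ 0.7000.

7/10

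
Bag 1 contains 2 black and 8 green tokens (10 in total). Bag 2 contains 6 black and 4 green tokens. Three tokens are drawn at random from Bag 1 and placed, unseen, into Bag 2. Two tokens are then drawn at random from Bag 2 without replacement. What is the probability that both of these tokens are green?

131/585

Condition on how many of the transferred tokens are green (from Bag 1: 8 green of 10; then Bag 2 has 13 total).
  1 green: C(8,1)C(2,2)/C(10,3) = 1/15; then P = C(5,2)/C(13,2) = 5/39
  2 green: C(8,2)C(2,1)/C(10,3) = 7/15; then P = C(6,2)/C(13,2) = 5/26
  3 green: C(8,3)C(2,0)/C(10,3) = 7/15; then P = C(7,2)/C(13,2) = 7/26
P(both green) = 131/585 ≈ 0.2239.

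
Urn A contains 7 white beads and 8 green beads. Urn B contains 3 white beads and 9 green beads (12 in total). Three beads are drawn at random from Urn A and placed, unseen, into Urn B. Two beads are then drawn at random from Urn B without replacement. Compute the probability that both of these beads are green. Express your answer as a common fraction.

256/525

Condition on how many of the transferred beads are green (from Urn A: 8 green of 15; then Urn B has 15 total).
  0 green: C(8,0)C(7,3)/C(15,3) = 1/13; then P = C(9,2)/C(15,2) = 12/35
  1 green: C(8,1)C(7,2)/C(15,3) = 24/65; then P = C(10,2)/C(15,2) = 3/7
  2 green: C(8,2)C(7,1)/C(15,3) = 28/65; then P = C(11,2)/C(15,2) = 11/21
  3 green: C(8,3)C(7,0)/C(15,3) = 8/65; then P = C(12,2)/C(15,2) = 22/35
P(both green) = 256/525 ≈ 0.4876.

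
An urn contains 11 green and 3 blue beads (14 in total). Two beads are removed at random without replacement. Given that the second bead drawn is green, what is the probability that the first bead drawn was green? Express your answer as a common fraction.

10/13

P(first=green and the second bead drawn is green) = (11/14)·(10/13) = 55/91.
P(the second bead drawn is green) = Σ over first color = 55/91 + 33/182 = 11/14.
By Bayes, P(first=green | the second bead drawn is green) = 55/91 / 11/14 = 10/13 ≈ 0.7692.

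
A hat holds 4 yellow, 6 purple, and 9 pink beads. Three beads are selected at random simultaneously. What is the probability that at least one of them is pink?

Use the complement: P(at least one pink) = 1 − P(no pink).
P(none) = C(10,3)/C(19,3) = 120/969.
So P = 1 − 120/969 = 283/323 ≈ 0.8762.

283/323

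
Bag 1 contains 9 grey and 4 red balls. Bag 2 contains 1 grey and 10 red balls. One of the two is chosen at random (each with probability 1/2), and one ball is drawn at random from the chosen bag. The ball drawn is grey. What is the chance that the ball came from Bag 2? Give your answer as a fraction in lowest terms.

13/112

P(grey | Bag 1) = 9/13; P(grey | Bag 2) = 1/11.
P(grey) = 1/2·9/13 + 1/2·1/11 = 56/143.
By Bayes' rule, P(Bag 2 | grey) = 1/22 / 56/143 = 13/112 ≈ 0.1161.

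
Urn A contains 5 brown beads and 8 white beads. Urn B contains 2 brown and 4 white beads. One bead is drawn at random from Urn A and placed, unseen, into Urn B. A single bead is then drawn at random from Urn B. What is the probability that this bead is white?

60/91

Condition on how many of the transferred beads are white (from Urn A: 8 white of 13; then Urn B has 7 total).
  0 white: C(8,0)C(5,1)/C(13,1) = 5/13; then P = 4/7
  1 white: C(8,1)C(5,0)/C(13,1) = 8/13; then P = 5/7
P(white from Urn B) = 60/91 ≈ 0.6593.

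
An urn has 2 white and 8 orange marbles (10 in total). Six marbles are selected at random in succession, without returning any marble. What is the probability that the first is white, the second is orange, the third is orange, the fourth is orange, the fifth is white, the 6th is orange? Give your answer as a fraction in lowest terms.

1/45

Multiply the conditional probability of each draw in order, without replacement, so each draw removes one from its color and from the total.
P = (2/10) · (8/9) · (7/8) · (6/7) · (1/6) · (5/5) = 1/45 ≈ 0.0222.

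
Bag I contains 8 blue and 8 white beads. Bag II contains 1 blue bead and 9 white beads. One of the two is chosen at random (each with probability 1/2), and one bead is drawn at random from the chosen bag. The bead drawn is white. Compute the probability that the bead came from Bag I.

P(white | Bag I) = 1/2; P(white | Bag II) = 9/10.
P(white) = 1/2·1/2 + 1/2·9/10 = 7/10.
By Bayes' rule, P(Bag I | white) = 1/4 / 7/10 = 5/14 ≈ 0.3571.

5/14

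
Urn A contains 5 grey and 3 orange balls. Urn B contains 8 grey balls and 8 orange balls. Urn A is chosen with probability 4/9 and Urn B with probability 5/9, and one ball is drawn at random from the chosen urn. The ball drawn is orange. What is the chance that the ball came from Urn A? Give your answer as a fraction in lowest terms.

3/8

P(orange | Urn A) = 3/8; P(orange | Urn B) = 1/2.
P(orange) = 4/9·3/8 + 5/9·1/2 = 4/9.
By Bayes' rule, P(Urn A | orange) = 1/6 / 4/9 = 3/8 ≈ 0.3750.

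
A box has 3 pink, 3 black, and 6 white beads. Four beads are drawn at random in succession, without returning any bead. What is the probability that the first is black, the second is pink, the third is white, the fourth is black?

Multiply the conditional probability of each draw in order, without replacement, so each draw removes one from its color and from the total.
P = (3/12) · (3/11) · (6/10) · (2/9) = 1/110 ≈ 0.0091.

1/110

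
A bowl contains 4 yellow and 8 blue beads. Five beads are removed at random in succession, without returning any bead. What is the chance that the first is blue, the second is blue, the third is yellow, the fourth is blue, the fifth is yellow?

Multiply the conditional probability of each draw in order, without replacement, so each draw removes one from its color and from the total.
P = (8/12) · (7/11) · (4/10) · (6/9) · (3/8) = 7/165 ≈ 0.0424.

7/165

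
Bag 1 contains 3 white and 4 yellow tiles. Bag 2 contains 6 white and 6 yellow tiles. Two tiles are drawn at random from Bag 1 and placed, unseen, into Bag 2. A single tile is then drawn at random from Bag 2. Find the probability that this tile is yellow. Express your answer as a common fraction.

25/49

Condition on how many of the transferred tiles are yellow (from Bag 1: 4 yellow of 7; then Bag 2 has 14 total).
  0 yellow: C(4,0)C(3,2)/C(7,2) = 1/7; then P = 6/14
  1 yellow: C(4,1)C(3,1)/C(7,2) = 4/7; then P = 7/14
  2 yellow: C(4,2)C(3,0)/C(7,2) = 2/7; then P = 8/14
P(yellow from Bag 2) = 25/49 ≈ 0.5102.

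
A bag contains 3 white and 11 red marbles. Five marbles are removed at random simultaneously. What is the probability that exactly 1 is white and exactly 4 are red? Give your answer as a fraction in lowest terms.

Unordered draws without replacement: count favorable combinations over C(14,5).
Favorable = C(3,1) · C(11,4) = 990; total = C(14,5) = 2002.
P = 990/2002 = 45/91 ≈ 0.4945.

45/91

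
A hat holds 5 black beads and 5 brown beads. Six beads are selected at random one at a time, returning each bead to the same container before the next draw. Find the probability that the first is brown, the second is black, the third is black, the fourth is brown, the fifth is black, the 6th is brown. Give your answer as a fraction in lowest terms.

Multiply the conditional probability of each draw in order, with replacement (the composition resets each draw).
P = (5/10) · (5/10) · (5/10) · (5/10) · (5/10) · (5/10) = 1/64 ≈ 0.0156.

1/64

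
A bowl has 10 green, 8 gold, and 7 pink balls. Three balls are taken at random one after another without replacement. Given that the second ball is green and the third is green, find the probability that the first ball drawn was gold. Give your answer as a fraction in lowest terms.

8/23

P(first=gold and the second ball is green and the third is green) = (8/25)·(10/24)·(9/23) = 6/115.
P(E) = Σ over first color = 6/115 + 6/115 + 21/460 = 3/20.
By Bayes, P(first=gold | E) = 6/115 / 3/20 = 8/23 ≈ 0.3478.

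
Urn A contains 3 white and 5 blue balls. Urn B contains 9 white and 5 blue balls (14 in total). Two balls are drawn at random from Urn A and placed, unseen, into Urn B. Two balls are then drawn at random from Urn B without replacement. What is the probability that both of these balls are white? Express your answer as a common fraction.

5/14

Condition on how many of the transferred balls are white (from Urn A: 3 white of 8; then Urn B has 16 total).
  0 white: C(3,0)C(5,2)/C(8,2) = 5/14; then P = C(9,2)/C(16,2) = 3/10
  1 white: C(3,1)C(5,1)/C(8,2) = 15/28; then P = C(10,2)/C(16,2) = 3/8
  2 white: C(3,2)C(5,0)/C(8,2) = 3/28; then P = C(11,2)/C(16,2) = 11/24
P(both white) = 5/14 ≈ 0.3571.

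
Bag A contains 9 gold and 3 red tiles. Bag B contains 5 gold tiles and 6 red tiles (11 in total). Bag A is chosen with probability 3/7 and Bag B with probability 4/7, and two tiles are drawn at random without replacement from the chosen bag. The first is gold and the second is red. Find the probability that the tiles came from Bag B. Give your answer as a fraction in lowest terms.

16/25

P(E | Bag A) = 9/44; P(E | Bag B) = 3/11.
P(E) = 3/7·9/44 + 4/7·3/11 = 75/308.
By Bayes' rule, P(Bag B | E) = 12/77 / 75/308 = 16/25 ≈ 0.6400.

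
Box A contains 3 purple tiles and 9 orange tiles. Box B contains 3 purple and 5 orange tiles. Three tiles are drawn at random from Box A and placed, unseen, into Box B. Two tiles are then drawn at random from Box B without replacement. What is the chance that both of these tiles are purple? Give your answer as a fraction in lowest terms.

Condition on how many of the transferred tiles are purple (from Box A: 3 purple of 12; then Box B has 11 total).
  0 purple: C(3,0)C(9,3)/C(12,3) = 21/55; then P = C(3,2)/C(11,2) = 3/55
  1 purple: C(3,1)C(9,2)/C(12,3) = 27/55; then P = C(4,2)/C(11,2) = 6/55
  2 purple: C(3,2)C(9,1)/C(12,3) = 27/220; then P = C(5,2)/C(11,2) = 2/11
  3 purple: C(3,3)C(9,0)/C(12,3) = 1/220; then P = C(6,2)/C(11,2) = 3/11
P(both purple) = 237/2420 ≈ 0.0979.

237/2420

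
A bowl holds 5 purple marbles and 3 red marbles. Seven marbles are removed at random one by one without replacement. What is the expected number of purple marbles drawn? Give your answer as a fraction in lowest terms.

35/8

By linearity of expectation, E[X] = Σ P(draw i is purple); by symmetry each draw (even without replacement) has P(purple) = 5/8.
E[X] = 7 · 5/8 = 35/8 ≈ 4.3750.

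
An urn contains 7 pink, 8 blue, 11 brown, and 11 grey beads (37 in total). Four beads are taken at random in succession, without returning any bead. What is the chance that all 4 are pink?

Unordered draws without replacement: count favorable combinations over C(37,4).
Favorable = C(7,4) · C(8,0) · C(11,0) · C(11,0) = 35; total = C(37,4) = 66045.
P = 35/66045 = 1/1887 ≈ 0.0005.

1/1887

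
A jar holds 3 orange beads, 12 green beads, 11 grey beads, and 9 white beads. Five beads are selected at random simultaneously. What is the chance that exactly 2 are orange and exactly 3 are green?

Unordered draws without replacement: count favorable combinations over C(35,5).
Favorable = C(3,2) · C(12,3) · C(11,0) · C(9,0) = 660; total = C(35,5) = 324632.
P = 660/324632 = 15/7378 ≈ 0.0020.

15/7378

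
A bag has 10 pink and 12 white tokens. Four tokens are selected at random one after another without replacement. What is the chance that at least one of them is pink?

124/133

Use the complement: P(at least one pink) = 1 − P(no pink).
P(none) = C(12,4)/C(22,4) = 495/7315.
So P = 1 − 495/7315 = 124/133 ≈ 0.9323.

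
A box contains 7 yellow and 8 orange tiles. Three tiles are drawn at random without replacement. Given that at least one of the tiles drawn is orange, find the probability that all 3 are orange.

P(all 3 orange) = C(8,3)/C(15,3) = 8/65; P(at least one orange) = 1 − C(7,3)/C(15,3) = 12/13.
Since 'all 3 orange' ⊆ 'at least one orange', P(all 3 | at least one) = 8/65 / 12/13 = 2/15 ≈ 0.1333.

2/15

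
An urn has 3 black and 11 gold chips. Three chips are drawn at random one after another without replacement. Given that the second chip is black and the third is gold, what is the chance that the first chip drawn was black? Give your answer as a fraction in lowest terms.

1/6

P(first=black and the second chip is black and the third is gold) = (3/14)·(2/13)·(11/12) = 11/364.
P(E) = Σ over first color = 11/364 + 55/364 = 33/182.
By Bayes, P(first=black | E) = 11/364 / 33/182 = 1/6 ≈ 0.1667.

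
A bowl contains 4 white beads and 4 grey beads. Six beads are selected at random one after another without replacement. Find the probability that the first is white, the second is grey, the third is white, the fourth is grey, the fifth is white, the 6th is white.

Multiply the conditional probability of each draw in order, without replacement, so each draw removes one from its color and from the total.
P = (4/8) · (4/7) · (3/6) · (3/5) · (2/4) · (1/3) = 1/70 ≈ 0.0143.

1/70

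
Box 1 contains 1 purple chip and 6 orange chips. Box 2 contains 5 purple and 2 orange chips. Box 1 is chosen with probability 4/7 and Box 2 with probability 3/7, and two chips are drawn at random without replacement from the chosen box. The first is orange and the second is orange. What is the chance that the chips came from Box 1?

20/21

P(E | Box 1) = 5/7; P(E | Box 2) = 1/21.
P(E) = 4/7·5/7 + 3/7·1/21 = 3/7.
By Bayes' rule, P(Box 1 | E) = 20/49 / 3/7 = 20/21 ≈ 0.9524.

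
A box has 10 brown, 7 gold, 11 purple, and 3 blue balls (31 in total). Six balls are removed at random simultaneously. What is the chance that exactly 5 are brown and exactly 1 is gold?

28/11687

Unordered draws without replacement: count favorable combinations over C(31,6).
Favorable = C(10,5) · C(7,1) · C(11,0) · C(3,0) = 1764; total = C(31,6) = 736281.
P = 1764/736281 = 28/11687 ≈ 0.0024.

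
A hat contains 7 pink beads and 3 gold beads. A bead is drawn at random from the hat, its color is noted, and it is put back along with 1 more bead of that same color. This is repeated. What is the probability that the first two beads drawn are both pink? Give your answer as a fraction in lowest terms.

28/55

After a pink draw the hat holds 8 pink out of 11.
P = (7/10)·(8/11) = 28/55 ≈ 0.5091.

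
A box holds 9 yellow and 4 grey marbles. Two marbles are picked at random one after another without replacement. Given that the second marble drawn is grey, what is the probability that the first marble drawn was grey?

1/4

P(first=grey and the second marble drawn is grey) = (4/13)·(3/12) = 1/13.
P(the second marble drawn is grey) = Σ over first color = 3/13 + 1/13 = 4/13.
By Bayes, P(first=grey | the second marble drawn is grey) = 1/13 / 4/13 = 1/4 ≈ 0.2500.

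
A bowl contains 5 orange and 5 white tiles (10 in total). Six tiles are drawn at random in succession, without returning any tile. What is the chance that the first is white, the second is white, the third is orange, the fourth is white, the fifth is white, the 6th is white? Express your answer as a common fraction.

1/252

Multiply the conditional probability of each draw in order, without replacement, so each draw removes one from its color and from the total.
P = (5/10) · (4/9) · (5/8) · (3/7) · (2/6) · (1/5) = 1/252 ≈ 0.0040.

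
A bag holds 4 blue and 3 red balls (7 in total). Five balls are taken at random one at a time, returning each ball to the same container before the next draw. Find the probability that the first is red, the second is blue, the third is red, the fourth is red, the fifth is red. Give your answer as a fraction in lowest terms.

324/16807

Multiply the conditional probability of each draw in order, with replacement (the composition resets each draw).
P = (3/7) · (4/7) · (3/7) · (3/7) · (3/7) = 324/16807 ≈ 0.0193.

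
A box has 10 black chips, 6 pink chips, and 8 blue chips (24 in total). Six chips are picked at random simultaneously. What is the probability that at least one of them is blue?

Use the complement: P(at least one blue) = 1 − P(no blue).
P(none) = C(16,6)/C(24,6) = 8008/134596.
So P = 1 − 8008/134596 = 411/437 ≈ 0.9405.

411/437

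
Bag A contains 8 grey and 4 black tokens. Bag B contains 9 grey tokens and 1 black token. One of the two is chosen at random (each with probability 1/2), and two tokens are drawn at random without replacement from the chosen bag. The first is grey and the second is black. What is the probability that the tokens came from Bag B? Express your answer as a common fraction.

P(E | Bag A) = 8/33; P(E | Bag B) = 1/10.
P(E) = 1/2·8/33 + 1/2·1/10 = 113/660.
By Bayes' rule, P(Bag B | E) = 1/20 / 113/660 = 33/113 ≈ 0.2920.

33/113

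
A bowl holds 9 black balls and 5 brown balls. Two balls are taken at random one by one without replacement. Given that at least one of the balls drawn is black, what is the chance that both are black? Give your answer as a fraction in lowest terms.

4/9

P(both black) = C(9,2)/C(14,2) = 36/91; P(at least one black) = 1 − C(5,2)/C(14,2) = 81/91.
Since 'both black' ⊆ 'at least one black', P(both | at least one) = 36/91 / 81/91 = 4/9 ≈ 0.4444.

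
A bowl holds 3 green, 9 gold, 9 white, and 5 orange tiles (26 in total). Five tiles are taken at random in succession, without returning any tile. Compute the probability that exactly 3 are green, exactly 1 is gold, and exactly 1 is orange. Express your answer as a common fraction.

9/13156

Unordered draws without replacement: count favorable combinations over C(26,5).
Favorable = C(3,3) · C(9,1) · C(9,0) · C(5,1) = 45; total = C(26,5) = 65780.
P = 45/65780 = 9/13156 ≈ 0.0007.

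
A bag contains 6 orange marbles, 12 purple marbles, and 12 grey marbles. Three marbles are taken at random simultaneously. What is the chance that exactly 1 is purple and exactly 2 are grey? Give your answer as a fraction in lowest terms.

Unordered draws without replacement: count favorable combinations over C(30,3).
Favorable = C(6,0) · C(12,1) · C(12,2) = 792; total = C(30,3) = 4060.
P = 792/4060 = 198/1015 ≈ 0.1951.

198/1015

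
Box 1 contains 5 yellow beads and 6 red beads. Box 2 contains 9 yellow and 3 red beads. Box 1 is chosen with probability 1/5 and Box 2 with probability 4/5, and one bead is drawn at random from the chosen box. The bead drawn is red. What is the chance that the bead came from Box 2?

P(red | Box 1) = 6/11; P(red | Box 2) = 1/4.
P(red) = 1/5·6/11 + 4/5·1/4 = 17/55.
By Bayes' rule, P(Box 2 | red) = 1/5 / 17/55 = 11/17 ≈ 0.6471.

11/17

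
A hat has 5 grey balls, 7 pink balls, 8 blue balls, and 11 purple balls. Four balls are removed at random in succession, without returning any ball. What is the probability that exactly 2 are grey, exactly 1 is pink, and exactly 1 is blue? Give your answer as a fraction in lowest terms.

Unordered draws without replacement: count favorable combinations over C(31,4).
Favorable = C(5,2) · C(7,1) · C(8,1) · C(11,0) = 560; total = C(31,4) = 31465.
P = 560/31465 = 16/899 ≈ 0.0178.

16/899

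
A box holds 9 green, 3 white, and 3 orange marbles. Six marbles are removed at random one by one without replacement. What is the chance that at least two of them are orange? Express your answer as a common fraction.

Sum the hypergeometric tail for j = 2,…,3 orange marbles.
Favorable = C(3,2)·C(12,4) + C(3,3)·C(12,3) = 1705; total = C(15,6) = 5005.
P = 1705/5005 = 31/91 ≈ 0.3407.

31/91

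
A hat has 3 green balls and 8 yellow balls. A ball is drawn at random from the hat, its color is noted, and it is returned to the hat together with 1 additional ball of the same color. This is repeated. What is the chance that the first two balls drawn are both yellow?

After a yellow draw the hat holds 9 yellow out of 12.
P = (8/11)·(9/12) = 6/11 ≈ 0.5455.

6/11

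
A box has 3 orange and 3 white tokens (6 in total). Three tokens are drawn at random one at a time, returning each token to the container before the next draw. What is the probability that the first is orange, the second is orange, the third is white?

1/8

Multiply the conditional probability of each draw in order, with replacement (the composition resets each draw).
P = (3/6) · (3/6) · (3/6) = 1/8 ≈ 0.1250.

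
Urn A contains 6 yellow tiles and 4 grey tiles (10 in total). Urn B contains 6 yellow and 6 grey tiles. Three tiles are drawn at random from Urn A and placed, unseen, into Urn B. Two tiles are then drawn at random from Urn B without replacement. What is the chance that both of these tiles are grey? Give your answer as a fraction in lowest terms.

Condition on how many of the transferred tiles are grey (from Urn A: 4 grey of 10; then Urn B has 15 total).
  0 grey: C(4,0)C(6,3)/C(10,3) = 1/6; then P = C(6,2)/C(15,2) = 1/7
  1 grey: C(4,1)C(6,2)/C(10,3) = 1/2; then P = C(7,2)/C(15,2) = 1/5
  2 grey: C(4,2)C(6,1)/C(10,3) = 3/10; then P = C(8,2)/C(15,2) = 4/15
  3 grey: C(4,3)C(6,0)/C(10,3) = 1/30; then P = C(9,2)/C(15,2) = 12/35
P(both grey) = 113/525 ≈ 0.2152.

113/525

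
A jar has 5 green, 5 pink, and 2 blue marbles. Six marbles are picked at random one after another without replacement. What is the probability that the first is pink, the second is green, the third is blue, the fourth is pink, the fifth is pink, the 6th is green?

Multiply the conditional probability of each draw in order, without replacement, so each draw removes one from its color and from the total.
P = (5/12) · (5/11) · (2/10) · (4/9) · (3/8) · (4/7) = 5/1386 ≈ 0.0036.

5/1386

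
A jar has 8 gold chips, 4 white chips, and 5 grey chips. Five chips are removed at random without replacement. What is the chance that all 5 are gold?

Unordered draws without replacement: count favorable combinations over C(17,5).
Favorable = C(8,5) · C(4,0) · C(5,0) = 56; total = C(17,5) = 6188.
P = 56/6188 = 2/221 ≈ 0.0090.

2/221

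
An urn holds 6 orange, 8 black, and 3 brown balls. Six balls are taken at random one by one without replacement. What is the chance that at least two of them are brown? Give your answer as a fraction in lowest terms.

Sum the hypergeometric tail for j = 2,…,3 brown balls.
Favorable = C(3,2)·C(14,4) + C(3,3)·C(14,3) = 3367; total = C(17,6) = 12376.
P = 3367/12376 = 37/136 ≈ 0.2721.

37/136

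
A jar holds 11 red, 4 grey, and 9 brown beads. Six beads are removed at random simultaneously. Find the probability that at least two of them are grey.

445/1771

Sum the hypergeometric tail for j = 2,…,4 grey beads.
Favorable = C(4,2)·C(20,4) + C(4,3)·C(20,3) + C(4,4)·C(20,2) = 33820; total = C(24,6) = 134596.
P = 33820/134596 = 445/1771 ≈ 0.2513.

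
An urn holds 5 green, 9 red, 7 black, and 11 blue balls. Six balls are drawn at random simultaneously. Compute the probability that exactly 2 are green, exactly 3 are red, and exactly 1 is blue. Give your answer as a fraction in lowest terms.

55/5394

Unordered draws without replacement: count favorable combinations over C(32,6).
Favorable = C(5,2) · C(9,3) · C(7,0) · C(11,1) = 9240; total = C(32,6) = 906192.
P = 9240/906192 = 55/5394 ≈ 0.0102.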